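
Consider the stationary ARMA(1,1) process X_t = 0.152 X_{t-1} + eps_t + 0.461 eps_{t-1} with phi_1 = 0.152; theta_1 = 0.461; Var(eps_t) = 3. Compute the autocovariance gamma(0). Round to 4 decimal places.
\gamma(0) = 4.1540

Multiply the model equation by X_{t-k} and take expectations. With theta_0 = psi_0 = 1 and psi_j the MA(infinity) weights, this gives
  gamma(k) - sum_i phi_i gamma(k-i) = c_k,
  c_k = sigma^2 * sum_{j=k..q} theta_j psi_{j-k}   (c_k = 0 for k > q),
using gamma(-m) = gamma(m).
psi-weights needed (psi_j = theta_j + sum_i phi_i psi_{j-i}):
  psi_1 = theta_1 + phi_1 = 0.461 + (0.152) = 0.613
Right-hand sides:
  c_0 = sigma^2 (1 + theta_1 psi_1) = 3 * (1 + (0.461)(0.613)) = 3 * 1.282593 = 3.847779
  c_1 = sigma^2 theta_1 = 3 * (0.461) = 1.383
  c_2 = 0
Equations for k = 0 and k = 1 (AR order 1):
  gamma(0) = phi_1 gamma(1) + c_0
  gamma(1) = phi_1 gamma(0) + c_1
Substituting the second into the first: gamma(0) (1 - phi_1^2) = c_0 + phi_1 c_1, so
  gamma(0) = (c_0 + phi_1 c_1) / (1 - phi_1^2) = (3.847779 + (0.152)(1.383)) / (1 - (0.152)^2) = 4.057995 / 0.976896 = 4.153968.
Therefore gamma(0) = 4.1540 (to 4 decimal places).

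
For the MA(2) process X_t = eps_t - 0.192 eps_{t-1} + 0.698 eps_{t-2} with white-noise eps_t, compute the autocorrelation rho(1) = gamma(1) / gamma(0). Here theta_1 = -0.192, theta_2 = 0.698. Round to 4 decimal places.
\rho(1) = -0.2139

For an MA(q) process with theta_0 = 1, the autocovariance is
  gamma(k) = sigma^2 * sum_{i=0..q-k} theta_i * theta_{i+k},
and rho(k) = gamma(k) / gamma(0). Sigma^2 cancels.
  numerator   = (1)*(-0.192) + (-0.192)*(0.698) = -0.326016.
  denominator = (1)^2 + (-0.192)^2 + (0.698)^2 = 1.524068.
  rho(1) = -0.326016 / 1.524068 = -0.2139.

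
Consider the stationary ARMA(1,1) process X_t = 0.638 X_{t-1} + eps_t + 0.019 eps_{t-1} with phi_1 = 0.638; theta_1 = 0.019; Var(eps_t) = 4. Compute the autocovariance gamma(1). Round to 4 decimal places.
\gamma(1) = 4.4858

Multiply the model equation by X_{t-k} and take expectations. With theta_0 = psi_0 = 1 and psi_j the MA(infinity) weights, this gives
  gamma(k) - sum_i phi_i gamma(k-i) = c_k,
  c_k = sigma^2 * sum_{j=k..q} theta_j psi_{j-k}   (c_k = 0 for k > q),
using gamma(-m) = gamma(m).
psi-weights needed (psi_j = theta_j + sum_i phi_i psi_{j-i}):
  psi_1 = theta_1 + phi_1 = 0.019 + (0.638) = 0.657
Right-hand sides:
  c_0 = sigma^2 (1 + theta_1 psi_1) = 4 * (1 + (0.019)(0.657)) = 4 * 1.012483 = 4.049932
  c_1 = sigma^2 theta_1 = 4 * (0.019) = 0.076
  c_2 = 0
Equations for k = 0 and k = 1 (AR order 1):
  gamma(0) = phi_1 gamma(1) + c_0
  gamma(1) = phi_1 gamma(0) + c_1
Substituting the second into the first: gamma(0) (1 - phi_1^2) = c_0 + phi_1 c_1, so
  gamma(0) = (c_0 + phi_1 c_1) / (1 - phi_1^2) = (4.049932 + (0.638)(0.076)) / (1 - (0.638)^2) = 4.09842 / 0.592956 = 6.911845.
  gamma(1) = phi_1 gamma(0) + c_1 = (0.638)(6.911845) + (0.076) = 4.485757.
Therefore gamma(1) = 4.4858 (to 4 decimal places).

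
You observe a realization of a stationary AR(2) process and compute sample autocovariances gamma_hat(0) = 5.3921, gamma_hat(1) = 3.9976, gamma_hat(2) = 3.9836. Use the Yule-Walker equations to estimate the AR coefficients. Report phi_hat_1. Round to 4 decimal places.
\hat\phi_{1} = 0.4300

The Yule-Walker equations for an AR(p) process read, in matrix form,
  Gamma_p phi = r_p,   with   (Gamma_p)_{ij} = gamma(|i - j|),
                       (r_p)_i = gamma(i),   i,j = 1..p.
Substitute the sample gammas (Toeplitz matrix and right-hand side of size 2):
  Gamma_p = [[5.3921, 3.9976], [3.9976, 5.3921]]
  r_p     = [3.9976, 3.9836]
Written out:
  5.3921 phi_1 + 3.9976 phi_2 = 3.9976
  3.9976 phi_1 + 5.3921 phi_2 = 3.9836
Solve by Cramer's rule:
  det = gamma(0)^2 - gamma(1)^2 = (5.3921)^2 - (3.9976)^2 = 29.07474241 - 15.98080576 = 13.09393665
  phi_hat_1 = [gamma(1) gamma(0) - gamma(1) gamma(2)] / det = [(3.9976)(5.3921) - (3.9976)(3.9836)] / 13.09393665 = 5.6306196 / 13.09393665 = 0.43
  phi_hat_2 = [gamma(0) gamma(2) - gamma(1)^2] / det = [(5.3921)(3.9836) - (3.9976)^2] / 13.09393665 = 5.4991638 / 13.09393665 = 0.42
So phi_hat = [0.4300, 0.4200].
Therefore phi_hat_1 = 0.4300.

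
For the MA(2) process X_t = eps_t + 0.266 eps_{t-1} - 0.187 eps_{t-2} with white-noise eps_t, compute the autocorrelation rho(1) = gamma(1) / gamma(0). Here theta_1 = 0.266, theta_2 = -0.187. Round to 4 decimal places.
\rho(1) = 0.1956

For an MA(q) process with theta_0 = 1, the autocovariance is
  gamma(k) = sigma^2 * sum_{i=0..q-k} theta_i * theta_{i+k},
and rho(k) = gamma(k) / gamma(0). Sigma^2 cancels.
  numerator   = (1)*(0.266) + (0.266)*(-0.187) = 0.216258.
  denominator = (1)^2 + (0.266)^2 + (-0.187)^2 = 1.105725.
  rho(1) = 0.216258 / 1.105725 = 0.1956.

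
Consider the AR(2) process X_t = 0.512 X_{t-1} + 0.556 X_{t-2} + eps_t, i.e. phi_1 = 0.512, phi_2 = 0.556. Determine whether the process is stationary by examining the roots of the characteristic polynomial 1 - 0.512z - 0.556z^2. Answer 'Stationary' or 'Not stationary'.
\text{Not stationary}

The AR(p) characteristic polynomial is P(z) = 1 - 0.512z - 0.556z^2.
Stationarity requires all roots to lie outside the unit circle, i.e. |z| > 1 for every root.
Set 1 + (-0.512) z + (-0.556) z^2 = 0, i.e. a z^2 + b z + c = 0 with a = -0.556, b = -0.512, c = 1.
Discriminant D = b^2 - 4ac = (-0.512)^2 - 4*(-0.556)*1 = 0.262144 - (-2.224) = 2.486144.
D >= 0, so the roots are real: z = (-b +/- sqrt(D)) / (2a) = (0.512 +/- 1.576751) / (-1.112).
  z_1 = (0.512 + 1.576751) / (-1.112) = -1.8784,   |z_1| = 1.8784.
  z_2 = (0.512 - 1.576751) / (-1.112) = 0.9575,   |z_2| = 0.9575.
Moduli of all roots: 1.8784, 0.9575.
All moduli strictly greater than 1? No.
Verdict: Not stationary.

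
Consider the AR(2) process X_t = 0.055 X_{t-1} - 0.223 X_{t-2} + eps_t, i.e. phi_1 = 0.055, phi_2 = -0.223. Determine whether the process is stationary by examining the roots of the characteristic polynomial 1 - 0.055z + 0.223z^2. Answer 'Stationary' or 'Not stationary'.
\text{Stationary}

The AR(p) characteristic polynomial is P(z) = 1 - 0.055z + 0.223z^2.
Stationarity requires all roots to lie outside the unit circle, i.e. |z| > 1 for every root.
Set 1 + (-0.055) z + (0.223) z^2 = 0, i.e. a z^2 + b z + c = 0 with a = 0.223, b = -0.055, c = 1.
Discriminant D = b^2 - 4ac = (-0.055)^2 - 4*(0.223)*1 = 0.003025 - (0.892) = -0.888975.
D < 0, so the roots are the complex-conjugate pair z = (-b +/- i sqrt(-D)) / (2a) = 0.1233 +/- 2.114i.
For a conjugate pair |z|^2 = z * conj(z) = (product of roots) = c/a = 1/(0.223) = 4.484305, so |z| = sqrt(4.484305) = 2.1176 for both roots.
Moduli of all roots: 2.1176, 2.1176.
All moduli strictly greater than 1? Yes.
Verdict: Stationary.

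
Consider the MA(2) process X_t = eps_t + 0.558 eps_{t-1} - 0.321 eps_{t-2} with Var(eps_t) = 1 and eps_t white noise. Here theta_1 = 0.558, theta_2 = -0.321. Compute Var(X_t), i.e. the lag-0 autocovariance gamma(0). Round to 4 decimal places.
\gamma(0) = 1.4144

For an MA(q) process X_t = eps_t + sum_i theta_i eps_{t-i} with
Var(eps_t) = sigma^2, the variance is
  gamma(0) = sigma^2 * (1 + sum_i theta_i^2).
  sum_i theta_i^2 = (0.558)^2 + (-0.321)^2 = 0.311364 + 0.103041 = 0.414405.
  gamma(0) = 1 * (1 + 0.414405) = 1 * 1.414405 = 1.414405, which rounds to 1.4144.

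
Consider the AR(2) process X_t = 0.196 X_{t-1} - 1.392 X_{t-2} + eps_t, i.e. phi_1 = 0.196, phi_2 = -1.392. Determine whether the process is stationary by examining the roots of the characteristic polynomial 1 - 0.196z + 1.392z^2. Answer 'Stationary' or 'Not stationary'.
\text{Not stationary}

The AR(p) characteristic polynomial is P(z) = 1 - 0.196z + 1.392z^2.
Stationarity requires all roots to lie outside the unit circle, i.e. |z| > 1 for every root.
Set 1 + (-0.196) z + (1.392) z^2 = 0, i.e. a z^2 + b z + c = 0 with a = 1.392, b = -0.196, c = 1.
Discriminant D = b^2 - 4ac = (-0.196)^2 - 4*(1.392)*1 = 0.038416 - (5.568) = -5.529584.
D < 0, so the roots are the complex-conjugate pair z = (-b +/- i sqrt(-D)) / (2a) = 0.0704 +/- 0.8447i.
For a conjugate pair |z|^2 = z * conj(z) = (product of roots) = c/a = 1/(1.392) = 0.718391, so |z| = sqrt(0.718391) = 0.8476 for both roots.
Moduli of all roots: 0.8476, 0.8476.
All moduli strictly greater than 1? No.
Verdict: Not stationary.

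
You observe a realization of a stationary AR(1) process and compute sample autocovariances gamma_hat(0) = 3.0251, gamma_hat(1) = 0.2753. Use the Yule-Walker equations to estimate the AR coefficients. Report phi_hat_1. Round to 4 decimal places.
\hat\phi_{1} = 0.0910

The Yule-Walker equations for an AR(p) process read, in matrix form,
  Gamma_p phi = r_p,   with   (Gamma_p)_{ij} = gamma(|i - j|),
                       (r_p)_i = gamma(i),   i,j = 1..p.
Substitute the sample gammas (Toeplitz matrix and right-hand side of size 1):
  Gamma_p = [[3.0251]]
  r_p     = [0.2753]
With p = 1 this is the single equation gamma(0) phi_1 = gamma(1):
  phi_hat_1 = gamma(1) / gamma(0) = 0.2753 / 3.0251 = 0.0910.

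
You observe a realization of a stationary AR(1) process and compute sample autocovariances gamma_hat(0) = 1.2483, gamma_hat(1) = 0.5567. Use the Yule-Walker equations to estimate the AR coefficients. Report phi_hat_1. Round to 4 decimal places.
\hat\phi_{1} = 0.4460

The Yule-Walker equations for an AR(p) process read, in matrix form,
  Gamma_p phi = r_p,   with   (Gamma_p)_{ij} = gamma(|i - j|),
                       (r_p)_i = gamma(i),   i,j = 1..p.
Substitute the sample gammas (Toeplitz matrix and right-hand side of size 1):
  Gamma_p = [[1.2483]]
  r_p     = [0.5567]
With p = 1 this is the single equation gamma(0) phi_1 = gamma(1):
  phi_hat_1 = gamma(1) / gamma(0) = 0.5567 / 1.2483 = 0.4460.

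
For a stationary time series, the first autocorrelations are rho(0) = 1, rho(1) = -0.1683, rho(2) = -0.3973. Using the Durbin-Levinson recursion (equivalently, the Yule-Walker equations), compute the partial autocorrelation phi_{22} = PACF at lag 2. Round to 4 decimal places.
\phi_{22} = -0.4380

The PACF at lag k is phi_{kk}, the last component of the solution
to the Yule-Walker system G_k phi = r_k where
  (G_k)_{ij} = rho(|i - j|), (r_k)_i = rho(i), i,j = 1..k.
Equivalently, Durbin-Levinson gives phi_{kk} iteratively:
  phi_{11} = rho(1)
  phi_{kk} = [rho(k) - sum_{j=1..k-1} phi_{k-1,j} rho(k-j)]
            / [1 - sum_{j=1..k-1} phi_{k-1,j} rho(j)],
  phi_{k,j} = phi_{k-1,j} - phi_{kk} phi_{k-1,k-j},  j = 1..k-1.
Step k = 1:
  phi_11 = rho(1) = -0.1683.
Step k = 2:
  phi_22 = [rho(2) - phi_11 rho(1)] / [1 - phi_11 rho(1)] = [-0.3973 - (-0.1683)(-0.1683)] / [1 - (-0.1683)(-0.1683)]
         = -0.42562489 / 0.97167511 = -0.438.
Therefore phi_{22} = -0.4380.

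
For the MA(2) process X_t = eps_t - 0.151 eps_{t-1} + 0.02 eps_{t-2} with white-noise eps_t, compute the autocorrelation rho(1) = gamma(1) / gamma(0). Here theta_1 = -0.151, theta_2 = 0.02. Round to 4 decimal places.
\rho(1) = -0.1505

For an MA(q) process with theta_0 = 1, the autocovariance is
  gamma(k) = sigma^2 * sum_{i=0..q-k} theta_i * theta_{i+k},
and rho(k) = gamma(k) / gamma(0). Sigma^2 cancels.
  numerator   = (1)*(-0.151) + (-0.151)*(0.02) = -0.15402.
  denominator = (1)^2 + (-0.151)^2 + (0.02)^2 = 1.023201.
  rho(1) = -0.15402 / 1.023201 = -0.1505.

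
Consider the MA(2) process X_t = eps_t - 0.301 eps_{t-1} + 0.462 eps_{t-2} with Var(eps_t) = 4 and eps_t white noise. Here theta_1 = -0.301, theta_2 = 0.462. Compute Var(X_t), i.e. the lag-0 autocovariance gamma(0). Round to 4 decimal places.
\gamma(0) = 5.2162

For an MA(q) process X_t = eps_t + sum_i theta_i eps_{t-i} with
Var(eps_t) = sigma^2, the variance is
  gamma(0) = sigma^2 * (1 + sum_i theta_i^2).
  sum_i theta_i^2 = (-0.301)^2 + (0.462)^2 = 0.090601 + 0.213444 = 0.304045.
  gamma(0) = 4 * (1 + 0.304045) = 4 * 1.304045 = 5.21618, which rounds to 5.2162.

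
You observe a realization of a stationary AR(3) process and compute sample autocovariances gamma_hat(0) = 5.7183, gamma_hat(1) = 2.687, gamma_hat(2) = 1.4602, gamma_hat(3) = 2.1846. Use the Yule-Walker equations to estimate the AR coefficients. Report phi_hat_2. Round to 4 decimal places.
\hat\phi_{2} = -0.0980

The Yule-Walker equations for an AR(p) process read, in matrix form,
  Gamma_p phi = r_p,   with   (Gamma_p)_{ij} = gamma(|i - j|),
                       (r_p)_i = gamma(i),   i,j = 1..p.
Substitute the sample gammas (Toeplitz matrix and right-hand side of size 3):
  Gamma_p = [[5.7183, 2.687, 1.4602], [2.687, 5.7183, 2.687], [1.4602, 2.687, 5.7183]]
  r_p     = [2.687, 1.4602, 2.1846]
Written out (R1..R3):
  (R1) 5.7183 phi_1 + 2.687 phi_2 + 1.4602 phi_3 = 2.687
  (R2) 2.687 phi_1 + 5.7183 phi_2 + 2.687 phi_3 = 1.4602
  (R3) 1.4602 phi_1 + 2.687 phi_2 + 5.7183 phi_3 = 2.1846
Gaussian elimination:
  R2 <- R2 - (2.687/5.7183) R1 = R2 - (0.469895) R1:  4.455692 phi_2 + 2.000859 phi_3 = 0.197592
  R3 <- R3 - (1.4602/5.7183) R1 = R3 - (0.255356) R1:  2.000859 phi_2 + 5.34543 phi_3 = 1.498459
  R3 <- R3 - (2.000859/4.455692) R2 = R3 - (0.449057) R2:  4.44693 phi_3 = 1.409729
Back-substitution:
  phi_hat_3 = 1.409729 / 4.44693 = 0.317012
  phi_hat_2 = (0.197592 - (2.000859)(0.317012)) / 4.455692 = -0.09801
  phi_hat_1 = (2.687 - (2.687)(-0.09801) - (1.4602)(0.317012)) / 5.7183 = 0.434999
So phi_hat = [0.4350, -0.0980, 0.3170].
Therefore phi_hat_2 = -0.0980.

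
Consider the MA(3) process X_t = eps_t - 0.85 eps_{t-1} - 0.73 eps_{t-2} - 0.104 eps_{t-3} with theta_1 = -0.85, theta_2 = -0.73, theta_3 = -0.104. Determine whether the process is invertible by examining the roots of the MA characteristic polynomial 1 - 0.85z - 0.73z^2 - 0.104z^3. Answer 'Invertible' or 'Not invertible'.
\text{Not invertible}

The MA(q) characteristic polynomial is P(z) = 1 - 0.85z - 0.73z^2 - 0.104z^3.
Invertibility requires all roots to lie outside the unit circle, i.e. |z| > 1 for every root.
Degree 3: look for a simple real root z0 first, then factor out (1 - z/z0) and solve the remaining quadratic.
Testing z0 = -5: P(-5) = 1 + (-0.85)(-5) + (-0.73)(-5)^2 + (-0.104)(-5)^3
  = 1 + (4.25) + (-18.25) + (13) = 0.  So z_0 = -5 is a root, |z_0| = 5.
Divide out the factor (1 + 0.2 z) = (1 - z/z0) (since 1/z0 = -0.2):
  P(z) = (1 + 0.2 z)(1 + (-1.05) z + (-0.52) z^2)
  [check: z-coef -1.05 - (-0.2) = -0.85; z^2-coef -0.52 - (-0.2)(-1.05) = -0.73; z^3-coef -(-0.2)(-0.52) = -0.104.]
Remaining roots from the quadratic factor 1 + (-1.05) z + (-0.52) z^2:
  Set 1 + (-1.05) z + (-0.52) z^2 = 0, i.e. a z^2 + b z + c = 0 with a = -0.52, b = -1.05, c = 1.
  Discriminant D = b^2 - 4ac = (-1.05)^2 - 4*(-0.52)*1 = 1.1025 - (-2.08) = 3.1825.
  D >= 0, so the roots are real: z = (-b +/- sqrt(D)) / (2a) = (1.05 +/- 1.783956) / (-1.04).
    z_1 = (1.05 + 1.783956) / (-1.04) = -2.725,   |z_1| = 2.725.
    z_2 = (1.05 - 1.783956) / (-1.04) = 0.7057,   |z_2| = 0.7057.
Moduli of all roots: 5.0000, 2.7250, 0.7057.
All moduli strictly greater than 1? No.
Verdict: Not invertible.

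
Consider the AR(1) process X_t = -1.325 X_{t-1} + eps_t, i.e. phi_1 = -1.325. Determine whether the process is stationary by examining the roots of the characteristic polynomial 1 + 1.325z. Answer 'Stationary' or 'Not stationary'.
\text{Not stationary}

The AR(p) characteristic polynomial is P(z) = 1 + 1.325z.
Stationarity requires all roots to lie outside the unit circle, i.e. |z| > 1 for every root.
This is linear in z: 1 + (1.325) z = 0  =>  z = -1/(1.325) = -0.754717,  |z| = 0.754717.
Moduli of all roots: 0.7547.
All moduli strictly greater than 1? No.
Verdict: Not stationary.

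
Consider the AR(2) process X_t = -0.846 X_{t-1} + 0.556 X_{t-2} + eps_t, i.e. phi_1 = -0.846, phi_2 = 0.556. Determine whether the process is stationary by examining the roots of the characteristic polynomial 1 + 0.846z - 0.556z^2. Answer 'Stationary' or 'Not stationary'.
\text{Not stationary}

The AR(p) characteristic polynomial is P(z) = 1 + 0.846z - 0.556z^2.
Stationarity requires all roots to lie outside the unit circle, i.e. |z| > 1 for every root.
Set 1 + (0.846) z + (-0.556) z^2 = 0, i.e. a z^2 + b z + c = 0 with a = -0.556, b = 0.846, c = 1.
Discriminant D = b^2 - 4ac = (0.846)^2 - 4*(-0.556)*1 = 0.715716 - (-2.224) = 2.939716.
D >= 0, so the roots are real: z = (-b +/- sqrt(D)) / (2a) = (-0.846 +/- 1.71456) / (-1.112).
  z_1 = (-0.846 + 1.71456) / (-1.112) = -0.7811,   |z_1| = 0.7811.
  z_2 = (-0.846 - 1.71456) / (-1.112) = 2.3027,   |z_2| = 2.3027.
Moduli of all roots: 0.7811, 2.3027.
All moduli strictly greater than 1? No.
Verdict: Not stationary.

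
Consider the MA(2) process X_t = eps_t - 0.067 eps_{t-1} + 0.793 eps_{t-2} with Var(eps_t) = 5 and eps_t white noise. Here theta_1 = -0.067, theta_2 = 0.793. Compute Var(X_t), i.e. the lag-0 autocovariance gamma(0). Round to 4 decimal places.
\gamma(0) = 8.1667

For an MA(q) process X_t = eps_t + sum_i theta_i eps_{t-i} with
Var(eps_t) = sigma^2, the variance is
  gamma(0) = sigma^2 * (1 + sum_i theta_i^2).
  sum_i theta_i^2 = (-0.067)^2 + (0.793)^2 = 0.004489 + 0.628849 = 0.633338.
  gamma(0) = 5 * (1 + 0.633338) = 5 * 1.633338 = 8.16669, which rounds to 8.1667.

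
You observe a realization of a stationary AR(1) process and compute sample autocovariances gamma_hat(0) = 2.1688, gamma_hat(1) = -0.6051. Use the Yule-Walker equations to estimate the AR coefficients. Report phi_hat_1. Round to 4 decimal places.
\hat\phi_{1} = -0.2790

The Yule-Walker equations for an AR(p) process read, in matrix form,
  Gamma_p phi = r_p,   with   (Gamma_p)_{ij} = gamma(|i - j|),
                       (r_p)_i = gamma(i),   i,j = 1..p.
Substitute the sample gammas (Toeplitz matrix and right-hand side of size 1):
  Gamma_p = [[2.1688]]
  r_p     = [-0.6051]
With p = 1 this is the single equation gamma(0) phi_1 = gamma(1):
  phi_hat_1 = gamma(1) / gamma(0) = -0.6051 / 2.1688 = -0.2790.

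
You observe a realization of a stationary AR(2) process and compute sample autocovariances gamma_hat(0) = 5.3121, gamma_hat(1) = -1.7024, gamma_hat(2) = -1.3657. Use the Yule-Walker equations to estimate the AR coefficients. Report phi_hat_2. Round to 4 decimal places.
\hat\phi_{2} = -0.4010

The Yule-Walker equations for an AR(p) process read, in matrix form,
  Gamma_p phi = r_p,   with   (Gamma_p)_{ij} = gamma(|i - j|),
                       (r_p)_i = gamma(i),   i,j = 1..p.
Substitute the sample gammas (Toeplitz matrix and right-hand side of size 2):
  Gamma_p = [[5.3121, -1.7024], [-1.7024, 5.3121]]
  r_p     = [-1.7024, -1.3657]
Written out:
  5.3121 phi_1 - 1.7024 phi_2 = -1.7024
  -1.7024 phi_1 + 5.3121 phi_2 = -1.3657
Solve by Cramer's rule:
  det = gamma(0)^2 - gamma(1)^2 = (5.3121)^2 - (-1.7024)^2 = 28.21840641 - 2.89816576 = 25.32024065
  phi_hat_1 = [gamma(1) gamma(0) - gamma(1) gamma(2)] / det = [(-1.7024)(5.3121) - (-1.7024)(-1.3657)] / 25.32024065 = -11.36828672 / 25.32024065 = -0.449
  phi_hat_2 = [gamma(0) gamma(2) - gamma(1)^2] / det = [(5.3121)(-1.3657) - (-1.7024)^2] / 25.32024065 = -10.15290073 / 25.32024065 = -0.401
So phi_hat = [-0.4490, -0.4010].
Therefore phi_hat_2 = -0.4010.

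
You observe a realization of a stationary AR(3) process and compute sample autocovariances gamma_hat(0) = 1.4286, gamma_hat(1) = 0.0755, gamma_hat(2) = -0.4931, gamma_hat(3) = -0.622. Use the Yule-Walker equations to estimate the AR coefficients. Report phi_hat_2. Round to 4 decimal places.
\hat\phi_{2} = -0.3170

The Yule-Walker equations for an AR(p) process read, in matrix form,
  Gamma_p phi = r_p,   with   (Gamma_p)_{ij} = gamma(|i - j|),
                       (r_p)_i = gamma(i),   i,j = 1..p.
Substitute the sample gammas (Toeplitz matrix and right-hand side of size 3):
  Gamma_p = [[1.4286, 0.0755, -0.4931], [0.0755, 1.4286, 0.0755], [-0.4931, 0.0755, 1.4286]]
  r_p     = [0.0755, -0.4931, -0.622]
Written out (R1..R3):
  (R1) 1.4286 phi_1 + 0.0755 phi_2 - 0.4931 phi_3 = 0.0755
  (R2) 0.0755 phi_1 + 1.4286 phi_2 + 0.0755 phi_3 = -0.4931
  (R3) -0.4931 phi_1 + 0.0755 phi_2 + 1.4286 phi_3 = -0.622
Gaussian elimination:
  R2 <- R2 - (0.0755/1.4286) R1 = R2 - (0.052849) R1:  1.42461 phi_2 + 0.10156 phi_3 = -0.49709
  R3 <- R3 - (-0.4931/1.4286) R1 = R3 - (-0.345163) R1:  0.10156 phi_2 + 1.2584 phi_3 = -0.59594
  R3 <- R3 - (0.10156/1.42461) R2 = R3 - (0.07129) R2:  1.25116 phi_3 = -0.560503
Back-substitution:
  phi_hat_3 = -0.560503 / 1.25116 = -0.447987
  phi_hat_2 = (-0.49709 - (0.10156)(-0.447987)) / 1.42461 = -0.316994
  phi_hat_1 = (0.0755 - (0.0755)(-0.316994) - (-0.4931)(-0.447987)) / 1.4286 = -0.085027
So phi_hat = [-0.0850, -0.3170, -0.4480].
Therefore phi_hat_2 = -0.3170.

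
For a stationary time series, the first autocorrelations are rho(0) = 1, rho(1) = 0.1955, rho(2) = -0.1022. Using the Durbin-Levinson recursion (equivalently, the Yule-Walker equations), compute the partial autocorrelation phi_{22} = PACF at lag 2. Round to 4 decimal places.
\phi_{22} = -0.1460

The PACF at lag k is phi_{kk}, the last component of the solution
to the Yule-Walker system G_k phi = r_k where
  (G_k)_{ij} = rho(|i - j|), (r_k)_i = rho(i), i,j = 1..k.
Equivalently, Durbin-Levinson gives phi_{kk} iteratively:
  phi_{11} = rho(1)
  phi_{kk} = [rho(k) - sum_{j=1..k-1} phi_{k-1,j} rho(k-j)]
            / [1 - sum_{j=1..k-1} phi_{k-1,j} rho(j)],
  phi_{k,j} = phi_{k-1,j} - phi_{kk} phi_{k-1,k-j},  j = 1..k-1.
Step k = 1:
  phi_11 = rho(1) = 0.1955.
Step k = 2:
  phi_22 = [rho(2) - phi_11 rho(1)] / [1 - phi_11 rho(1)] = [-0.1022 - (0.1955)(0.1955)] / [1 - (0.1955)(0.1955)]
         = -0.14042025 / 0.96177975 = -0.146.
Therefore phi_{22} = -0.1460.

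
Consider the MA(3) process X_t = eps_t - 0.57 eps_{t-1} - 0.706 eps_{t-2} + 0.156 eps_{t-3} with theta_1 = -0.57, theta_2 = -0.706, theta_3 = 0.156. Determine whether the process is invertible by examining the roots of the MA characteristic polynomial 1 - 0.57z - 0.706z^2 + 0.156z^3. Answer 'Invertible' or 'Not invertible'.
\text{Not invertible}

The MA(q) characteristic polynomial is P(z) = 1 - 0.57z - 0.706z^2 + 0.156z^3.
Invertibility requires all roots to lie outside the unit circle, i.e. |z| > 1 for every root.
Degree 3: look for a simple real root z0 first, then factor out (1 - z/z0) and solve the remaining quadratic.
Testing z0 = 5: P(5) = 1 + (-0.57)(5) + (-0.706)(5)^2 + (0.156)(5)^3
  = 1 + (-2.85) + (-17.65) + (19.5) = 0.  So z_0 = 5 is a root, |z_0| = 5.
Divide out the factor (1 - 0.2 z) = (1 - z/z0) (since 1/z0 = 0.2):
  P(z) = (1 - 0.2 z)(1 + (-0.37) z + (-0.78) z^2)
  [check: z-coef -0.37 - (0.2) = -0.57; z^2-coef -0.78 - (0.2)(-0.37) = -0.706; z^3-coef -(0.2)(-0.78) = 0.156.]
Remaining roots from the quadratic factor 1 + (-0.37) z + (-0.78) z^2:
  Set 1 + (-0.37) z + (-0.78) z^2 = 0, i.e. a z^2 + b z + c = 0 with a = -0.78, b = -0.37, c = 1.
  Discriminant D = b^2 - 4ac = (-0.37)^2 - 4*(-0.78)*1 = 0.1369 - (-3.12) = 3.2569.
  D >= 0, so the roots are real: z = (-b +/- sqrt(D)) / (2a) = (0.37 +/- 1.804688) / (-1.56).
    z_1 = (0.37 + 1.804688) / (-1.56) = -1.394,   |z_1| = 1.394.
    z_2 = (0.37 - 1.804688) / (-1.56) = 0.9197,   |z_2| = 0.9197.
Moduli of all roots: 5.0000, 1.3940, 0.9197.
All moduli strictly greater than 1? No.
Verdict: Not invertible.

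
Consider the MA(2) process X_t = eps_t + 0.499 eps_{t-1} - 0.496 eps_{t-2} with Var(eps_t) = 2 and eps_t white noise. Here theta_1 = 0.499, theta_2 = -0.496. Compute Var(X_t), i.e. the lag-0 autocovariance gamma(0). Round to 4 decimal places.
\gamma(0) = 2.9900

For an MA(q) process X_t = eps_t + sum_i theta_i eps_{t-i} with
Var(eps_t) = sigma^2, the variance is
  gamma(0) = sigma^2 * (1 + sum_i theta_i^2).
  sum_i theta_i^2 = (0.499)^2 + (-0.496)^2 = 0.249001 + 0.246016 = 0.495017.
  gamma(0) = 2 * (1 + 0.495017) = 2 * 1.495017 = 2.990034, which rounds to 2.9900.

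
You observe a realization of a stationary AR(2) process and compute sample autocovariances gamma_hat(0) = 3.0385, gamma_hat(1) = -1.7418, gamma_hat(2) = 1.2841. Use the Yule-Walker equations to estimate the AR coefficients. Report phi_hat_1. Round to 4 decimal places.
\hat\phi_{1} = -0.4930

The Yule-Walker equations for an AR(p) process read, in matrix form,
  Gamma_p phi = r_p,   with   (Gamma_p)_{ij} = gamma(|i - j|),
                       (r_p)_i = gamma(i),   i,j = 1..p.
Substitute the sample gammas (Toeplitz matrix and right-hand side of size 2):
  Gamma_p = [[3.0385, -1.7418], [-1.7418, 3.0385]]
  r_p     = [-1.7418, 1.2841]
Written out:
  3.0385 phi_1 - 1.7418 phi_2 = -1.7418
  -1.7418 phi_1 + 3.0385 phi_2 = 1.2841
Solve by Cramer's rule:
  det = gamma(0)^2 - gamma(1)^2 = (3.0385)^2 - (-1.7418)^2 = 9.23248225 - 3.03386724 = 6.19861501
  phi_hat_1 = [gamma(1) gamma(0) - gamma(1) gamma(2)] / det = [(-1.7418)(3.0385) - (-1.7418)(1.2841)] / 6.19861501 = -3.05581392 / 6.19861501 = -0.493
  phi_hat_2 = [gamma(0) gamma(2) - gamma(1)^2] / det = [(3.0385)(1.2841) - (-1.7418)^2] / 6.19861501 = 0.86787061 / 6.19861501 = 0.14
So phi_hat = [-0.4930, 0.1400].
Therefore phi_hat_1 = -0.4930.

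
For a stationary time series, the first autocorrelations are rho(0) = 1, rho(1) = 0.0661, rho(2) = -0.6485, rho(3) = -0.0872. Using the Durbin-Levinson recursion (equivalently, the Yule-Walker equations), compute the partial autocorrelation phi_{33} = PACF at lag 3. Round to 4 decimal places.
\phi_{33} = 0.0478

The PACF at lag k is phi_{kk}, the last component of the solution
to the Yule-Walker system G_k phi = r_k where
  (G_k)_{ij} = rho(|i - j|), (r_k)_i = rho(i), i,j = 1..k.
Equivalently, Durbin-Levinson gives phi_{kk} iteratively:
  phi_{11} = rho(1)
  phi_{kk} = [rho(k) - sum_{j=1..k-1} phi_{k-1,j} rho(k-j)]
            / [1 - sum_{j=1..k-1} phi_{k-1,j} rho(j)],
  phi_{k,j} = phi_{k-1,j} - phi_{kk} phi_{k-1,k-j},  j = 1..k-1.
Step k = 1:
  phi_11 = rho(1) = 0.0661.
Step k = 2:
  phi_22 = [rho(2) - phi_11 rho(1)] / [1 - phi_11 rho(1)] = [-0.6485 - (0.0661)(0.0661)] / [1 - (0.0661)(0.0661)]
         = -0.65286921 / 0.99563079 = -0.655734.
  Update: phi_21 = phi_11 - phi_22 phi_11 = 0.0661 - (-0.655734)(0.0661) = 0.109444.
Step k = 3:
  phi_33 = [rho(3) - phi_21 rho(2) - phi_22 rho(1)] / [1 - phi_21 rho(1) - phi_22 rho(2)]
    numerator   = -0.0872 - (0.109444)(-0.6485) - (-0.655734)(0.0661) = 0.02711849
    denominator = 1 - (0.109444)(0.0661) - (-0.655734)(-0.6485) = 0.56752209
  phi_33 = 0.02711849 / 0.56752209 = 0.0478.
Therefore phi_{33} = 0.0478.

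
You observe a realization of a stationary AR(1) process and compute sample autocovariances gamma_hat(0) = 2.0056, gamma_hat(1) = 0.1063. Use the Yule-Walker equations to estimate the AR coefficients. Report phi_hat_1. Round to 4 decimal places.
\hat\phi_{1} = 0.0530

The Yule-Walker equations for an AR(p) process read, in matrix form,
  Gamma_p phi = r_p,   with   (Gamma_p)_{ij} = gamma(|i - j|),
                       (r_p)_i = gamma(i),   i,j = 1..p.
Substitute the sample gammas (Toeplitz matrix and right-hand side of size 1):
  Gamma_p = [[2.0056]]
  r_p     = [0.1063]
With p = 1 this is the single equation gamma(0) phi_1 = gamma(1):
  phi_hat_1 = gamma(1) / gamma(0) = 0.1063 / 2.0056 = 0.0530.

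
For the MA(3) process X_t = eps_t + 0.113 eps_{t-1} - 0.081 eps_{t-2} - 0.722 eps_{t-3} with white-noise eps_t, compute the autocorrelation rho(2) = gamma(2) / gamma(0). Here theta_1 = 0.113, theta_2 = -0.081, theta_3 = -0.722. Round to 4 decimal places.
\rho(2) = -0.1055

For an MA(q) process with theta_0 = 1, the autocovariance is
  gamma(k) = sigma^2 * sum_{i=0..q-k} theta_i * theta_{i+k},
and rho(k) = gamma(k) / gamma(0). Sigma^2 cancels.
  numerator   = (1)*(-0.081) + (0.113)*(-0.722) = -0.162586.
  denominator = (1)^2 + (0.113)^2 + (-0.081)^2 + (-0.722)^2 = 1.540614.
  rho(2) = -0.162586 / 1.540614 = -0.1055.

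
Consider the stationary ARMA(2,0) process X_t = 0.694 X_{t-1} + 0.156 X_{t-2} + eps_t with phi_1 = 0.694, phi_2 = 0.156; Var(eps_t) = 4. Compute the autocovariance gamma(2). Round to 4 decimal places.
\gamma(2) = 9.1987

Multiply the model equation by X_{t-k} and take expectations. With theta_0 = psi_0 = 1 and psi_j the MA(infinity) weights, this gives
  gamma(k) - sum_i phi_i gamma(k-i) = c_k,
  c_k = sigma^2 * sum_{j=k..q} theta_j psi_{j-k}   (c_k = 0 for k > q),
using gamma(-m) = gamma(m).
Pure AR (q = 0): c_0 = sigma^2 = 4, c_k = 0 for k >= 1.
Equations for k = 0, 1, 2 (AR order 2, c_2 = 0):
  (E0) gamma(0) = phi_1 gamma(1) + phi_2 gamma(2) + c_0
  (E1) gamma(1) = phi_1 gamma(0) + phi_2 gamma(1) + c_1
  (E2) gamma(2) = phi_1 gamma(1) + phi_2 gamma(0)
From (E1): gamma(1) = A gamma(0) + B with
  A = phi_1 / (1 - phi_2) = 0.694 / 0.844 = 0.822275,   B = c_1 / (1 - phi_2) = 0 / 0.844 = 0.
Insert (E2) into (E0): gamma(0) (1 - phi_2^2) = phi_1 (1 + phi_2) gamma(1) + c_0.
  phi_1 (1 + phi_2) = (0.694)(1.156) = 0.802264,   1 - phi_2^2 = 0.975664.
Replace gamma(1) by A gamma(0) + B and collect gamma(0):
  gamma(0) [0.975664 - (0.802264)(0.822275)] = c_0 = 4
  gamma(0) * 0.315982 = 4
  gamma(0) = 4 / 0.315982 = 12.65893.
  gamma(1) = A gamma(0) = (0.822275)(12.65893) = 10.40912.
  gamma(2) = phi_1 gamma(1) + phi_2 gamma(0) = (0.694)(10.40912) + (0.156)(12.65893) = 9.198723.
Therefore gamma(2) = 9.1987 (to 4 decimal places).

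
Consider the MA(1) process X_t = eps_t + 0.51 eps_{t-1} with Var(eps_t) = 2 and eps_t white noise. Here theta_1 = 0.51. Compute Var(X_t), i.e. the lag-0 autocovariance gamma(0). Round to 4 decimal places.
\gamma(0) = 2.5202

For an MA(q) process X_t = eps_t + sum_i theta_i eps_{t-i} with
Var(eps_t) = sigma^2, the variance is
  gamma(0) = sigma^2 * (1 + sum_i theta_i^2).
  sum_i theta_i^2 = (0.51)^2 = 0.2601.
  gamma(0) = 2 * (1 + 0.2601) = 2 * 1.2601 = 2.5202.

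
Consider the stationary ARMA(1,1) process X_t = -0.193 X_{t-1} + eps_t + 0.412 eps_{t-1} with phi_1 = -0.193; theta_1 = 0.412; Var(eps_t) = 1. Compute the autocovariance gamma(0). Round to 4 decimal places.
\gamma(0) = 1.0498

Multiply the model equation by X_{t-k} and take expectations. With theta_0 = psi_0 = 1 and psi_j the MA(infinity) weights, this gives
  gamma(k) - sum_i phi_i gamma(k-i) = c_k,
  c_k = sigma^2 * sum_{j=k..q} theta_j psi_{j-k}   (c_k = 0 for k > q),
using gamma(-m) = gamma(m).
psi-weights needed (psi_j = theta_j + sum_i phi_i psi_{j-i}):
  psi_1 = theta_1 + phi_1 = 0.412 + (-0.193) = 0.219
Right-hand sides:
  c_0 = sigma^2 (1 + theta_1 psi_1) = 1 * (1 + (0.412)(0.219)) = 1 * 1.090228 = 1.090228
  c_1 = sigma^2 theta_1 = 1 * (0.412) = 0.412
  c_2 = 0
Equations for k = 0 and k = 1 (AR order 1):
  gamma(0) = phi_1 gamma(1) + c_0
  gamma(1) = phi_1 gamma(0) + c_1
Substituting the second into the first: gamma(0) (1 - phi_1^2) = c_0 + phi_1 c_1, so
  gamma(0) = (c_0 + phi_1 c_1) / (1 - phi_1^2) = (1.090228 + (-0.193)(0.412)) / (1 - (-0.193)^2) = 1.010712 / 0.962751 = 1.049817.
Therefore gamma(0) = 1.0498 (to 4 decimal places).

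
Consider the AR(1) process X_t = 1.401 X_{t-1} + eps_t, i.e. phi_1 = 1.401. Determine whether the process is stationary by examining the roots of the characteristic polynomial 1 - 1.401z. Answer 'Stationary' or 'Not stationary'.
\text{Not stationary}

The AR(p) characteristic polynomial is P(z) = 1 - 1.401z.
Stationarity requires all roots to lie outside the unit circle, i.e. |z| > 1 for every root.
This is linear in z: 1 + (-1.401) z = 0  =>  z = -1/(-1.401) = 0.713776,  |z| = 0.713776.
Moduli of all roots: 0.7138.
All moduli strictly greater than 1? No.
Verdict: Not stationary.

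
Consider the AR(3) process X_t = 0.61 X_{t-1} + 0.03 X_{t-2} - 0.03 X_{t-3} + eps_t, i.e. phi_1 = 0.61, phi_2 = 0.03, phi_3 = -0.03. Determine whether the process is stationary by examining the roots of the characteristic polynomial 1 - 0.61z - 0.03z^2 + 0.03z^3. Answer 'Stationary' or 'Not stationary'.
\text{Stationary}

The AR(p) characteristic polynomial is P(z) = 1 - 0.61z - 0.03z^2 + 0.03z^3.
Stationarity requires all roots to lie outside the unit circle, i.e. |z| > 1 for every root.
Degree 3: look for a simple real root z0 first, then factor out (1 - z/z0) and solve the remaining quadratic.
Testing z0 = 4: P(4) = 1 + (-0.61)(4) + (-0.03)(4)^2 + (0.03)(4)^3
  = 1 + (-2.44) + (-0.48) + (1.92) = 0.  So z_0 = 4 is a root, |z_0| = 4.
Divide out the factor (1 - 0.25 z) = (1 - z/z0) (since 1/z0 = 0.25):
  P(z) = (1 - 0.25 z)(1 + (-0.36) z + (-0.12) z^2)
  [check: z-coef -0.36 - (0.25) = -0.61; z^2-coef -0.12 - (0.25)(-0.36) = -0.03; z^3-coef -(0.25)(-0.12) = 0.03.]
Remaining roots from the quadratic factor 1 + (-0.36) z + (-0.12) z^2:
  Set 1 + (-0.36) z + (-0.12) z^2 = 0, i.e. a z^2 + b z + c = 0 with a = -0.12, b = -0.36, c = 1.
  Discriminant D = b^2 - 4ac = (-0.36)^2 - 4*(-0.12)*1 = 0.1296 - (-0.48) = 0.6096.
  D >= 0, so the roots are real: z = (-b +/- sqrt(D)) / (2a) = (0.36 +/- 0.780769) / (-0.24).
    z_1 = (0.36 + 0.780769) / (-0.24) = -4.7532,   |z_1| = 4.7532.
    z_2 = (0.36 - 0.780769) / (-0.24) = 1.7532,   |z_2| = 1.7532.
Moduli of all roots: 4.0000, 4.7532, 1.7532.
All moduli strictly greater than 1? Yes.
Verdict: Stationary.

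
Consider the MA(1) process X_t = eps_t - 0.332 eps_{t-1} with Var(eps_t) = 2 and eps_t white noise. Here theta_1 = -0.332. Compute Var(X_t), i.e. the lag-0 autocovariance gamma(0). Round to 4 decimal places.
\gamma(0) = 2.2204

For an MA(q) process X_t = eps_t + sum_i theta_i eps_{t-i} with
Var(eps_t) = sigma^2, the variance is
  gamma(0) = sigma^2 * (1 + sum_i theta_i^2).
  sum_i theta_i^2 = (-0.332)^2 = 0.110224.
  gamma(0) = 2 * (1 + 0.110224) = 2 * 1.110224 = 2.220448, which rounds to 2.2204.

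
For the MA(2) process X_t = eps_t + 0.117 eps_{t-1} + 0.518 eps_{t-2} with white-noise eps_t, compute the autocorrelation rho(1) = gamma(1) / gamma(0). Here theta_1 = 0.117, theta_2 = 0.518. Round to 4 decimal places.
\rho(1) = 0.1385

For an MA(q) process with theta_0 = 1, the autocovariance is
  gamma(k) = sigma^2 * sum_{i=0..q-k} theta_i * theta_{i+k},
and rho(k) = gamma(k) / gamma(0). Sigma^2 cancels.
  numerator   = (1)*(0.117) + (0.117)*(0.518) = 0.177606.
  denominator = (1)^2 + (0.117)^2 + (0.518)^2 = 1.282013.
  rho(1) = 0.177606 / 1.282013 = 0.1385.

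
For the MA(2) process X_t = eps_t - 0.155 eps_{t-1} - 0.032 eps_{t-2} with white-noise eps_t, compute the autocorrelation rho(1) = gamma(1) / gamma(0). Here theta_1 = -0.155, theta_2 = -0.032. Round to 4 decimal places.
\rho(1) = -0.1464

For an MA(q) process with theta_0 = 1, the autocovariance is
  gamma(k) = sigma^2 * sum_{i=0..q-k} theta_i * theta_{i+k},
and rho(k) = gamma(k) / gamma(0). Sigma^2 cancels.
  numerator   = (1)*(-0.155) + (-0.155)*(-0.032) = -0.15004.
  denominator = (1)^2 + (-0.155)^2 + (-0.032)^2 = 1.025049.
  rho(1) = -0.15004 / 1.025049 = -0.1464.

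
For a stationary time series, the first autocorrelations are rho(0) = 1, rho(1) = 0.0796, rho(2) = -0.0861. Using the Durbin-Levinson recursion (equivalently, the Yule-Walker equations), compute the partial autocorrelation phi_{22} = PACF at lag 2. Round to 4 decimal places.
\phi_{22} = -0.0930

The PACF at lag k is phi_{kk}, the last component of the solution
to the Yule-Walker system G_k phi = r_k where
  (G_k)_{ij} = rho(|i - j|), (r_k)_i = rho(i), i,j = 1..k.
Equivalently, Durbin-Levinson gives phi_{kk} iteratively:
  phi_{11} = rho(1)
  phi_{kk} = [rho(k) - sum_{j=1..k-1} phi_{k-1,j} rho(k-j)]
            / [1 - sum_{j=1..k-1} phi_{k-1,j} rho(j)],
  phi_{k,j} = phi_{k-1,j} - phi_{kk} phi_{k-1,k-j},  j = 1..k-1.
Step k = 1:
  phi_11 = rho(1) = 0.0796.
Step k = 2:
  phi_22 = [rho(2) - phi_11 rho(1)] / [1 - phi_11 rho(1)] = [-0.0861 - (0.0796)(0.0796)] / [1 - (0.0796)(0.0796)]
         = -0.09243616 / 0.99366384 = -0.093.
Therefore phi_{22} = -0.0930.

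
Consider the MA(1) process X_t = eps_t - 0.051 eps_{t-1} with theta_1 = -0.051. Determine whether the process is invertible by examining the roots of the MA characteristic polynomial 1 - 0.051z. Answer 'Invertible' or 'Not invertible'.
\text{Invertible}

The MA(q) characteristic polynomial is P(z) = 1 - 0.051z.
Invertibility requires all roots to lie outside the unit circle, i.e. |z| > 1 for every root.
This is linear in z: 1 + (-0.051) z = 0  =>  z = -1/(-0.051) = 19.607843,  |z| = 19.607843.
Moduli of all roots: 19.6078.
All moduli strictly greater than 1? Yes.
Verdict: Invertible.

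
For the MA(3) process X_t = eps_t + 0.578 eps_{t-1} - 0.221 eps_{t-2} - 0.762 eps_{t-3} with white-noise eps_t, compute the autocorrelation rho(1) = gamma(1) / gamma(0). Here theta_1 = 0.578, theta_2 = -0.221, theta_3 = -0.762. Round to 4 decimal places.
\rho(1) = 0.3151

For an MA(q) process with theta_0 = 1, the autocovariance is
  gamma(k) = sigma^2 * sum_{i=0..q-k} theta_i * theta_{i+k},
and rho(k) = gamma(k) / gamma(0). Sigma^2 cancels.
  numerator   = (1)*(0.578) + (0.578)*(-0.221) + (-0.221)*(-0.762) = 0.618664.
  denominator = (1)^2 + (0.578)^2 + (-0.221)^2 + (-0.762)^2 = 1.963569.
  rho(1) = 0.618664 / 1.963569 = 0.3151.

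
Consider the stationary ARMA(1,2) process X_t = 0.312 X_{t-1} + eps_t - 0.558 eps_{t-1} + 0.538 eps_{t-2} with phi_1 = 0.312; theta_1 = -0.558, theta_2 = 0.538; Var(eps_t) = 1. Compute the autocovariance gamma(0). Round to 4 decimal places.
\gamma(0) = 1.2962

Multiply the model equation by X_{t-k} and take expectations. With theta_0 = psi_0 = 1 and psi_j the MA(infinity) weights, this gives
  gamma(k) - sum_i phi_i gamma(k-i) = c_k,
  c_k = sigma^2 * sum_{j=k..q} theta_j psi_{j-k}   (c_k = 0 for k > q),
using gamma(-m) = gamma(m).
psi-weights needed (psi_j = theta_j + sum_i phi_i psi_{j-i}):
  psi_1 = theta_1 + phi_1 = -0.558 + (0.312) = -0.246
  psi_2 = theta_2 + phi_1 psi_1 = 0.538 + (0.312)(-0.246) = 0.461248
Right-hand sides:
  c_0 = sigma^2 (1 + theta_1 psi_1 + theta_2 psi_2) = 1 * (1 + (-0.558)(-0.246) + (0.538)(0.461248)) = 1 * 1.385419 = 1.385419
  c_1 = sigma^2 (theta_1 + theta_2 psi_1) = 1 * (-0.558 + (0.538)(-0.246)) = -0.690348
  c_2 = sigma^2 theta_2 = 1 * (0.538) = 0.538
Equations for k = 0 and k = 1 (AR order 1):
  gamma(0) = phi_1 gamma(1) + c_0
  gamma(1) = phi_1 gamma(0) + c_1
Substituting the second into the first: gamma(0) (1 - phi_1^2) = c_0 + phi_1 c_1, so
  gamma(0) = (c_0 + phi_1 c_1) / (1 - phi_1^2) = (1.385419 + (0.312)(-0.690348)) / (1 - (0.312)^2) = 1.170031 / 0.902656 = 1.296209.
Therefore gamma(0) = 1.2962 (to 4 decimal places).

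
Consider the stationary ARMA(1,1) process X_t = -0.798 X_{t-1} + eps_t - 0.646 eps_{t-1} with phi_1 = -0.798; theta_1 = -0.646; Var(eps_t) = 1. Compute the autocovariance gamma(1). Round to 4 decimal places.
\gamma(1) = -6.0254

Multiply the model equation by X_{t-k} and take expectations. With theta_0 = psi_0 = 1 and psi_j the MA(infinity) weights, this gives
  gamma(k) - sum_i phi_i gamma(k-i) = c_k,
  c_k = sigma^2 * sum_{j=k..q} theta_j psi_{j-k}   (c_k = 0 for k > q),
using gamma(-m) = gamma(m).
psi-weights needed (psi_j = theta_j + sum_i phi_i psi_{j-i}):
  psi_1 = theta_1 + phi_1 = -0.646 + (-0.798) = -1.444
Right-hand sides:
  c_0 = sigma^2 (1 + theta_1 psi_1) = 1 * (1 + (-0.646)(-1.444)) = 1 * 1.932824 = 1.932824
  c_1 = sigma^2 theta_1 = 1 * (-0.646) = -0.646
  c_2 = 0
Equations for k = 0 and k = 1 (AR order 1):
  gamma(0) = phi_1 gamma(1) + c_0
  gamma(1) = phi_1 gamma(0) + c_1
Substituting the second into the first: gamma(0) (1 - phi_1^2) = c_0 + phi_1 c_1, so
  gamma(0) = (c_0 + phi_1 c_1) / (1 - phi_1^2) = (1.932824 + (-0.798)(-0.646)) / (1 - (-0.798)^2) = 2.448332 / 0.363196 = 6.741076.
  gamma(1) = phi_1 gamma(0) + c_1 = (-0.798)(6.741076) + (-0.646) = -6.025379.
Therefore gamma(1) = -6.0254 (to 4 decimal places).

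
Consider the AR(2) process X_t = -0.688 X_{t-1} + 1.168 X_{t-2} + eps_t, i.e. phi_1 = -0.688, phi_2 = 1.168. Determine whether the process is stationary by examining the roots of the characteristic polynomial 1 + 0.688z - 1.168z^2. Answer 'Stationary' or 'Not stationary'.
\text{Not stationary}

The AR(p) characteristic polynomial is P(z) = 1 + 0.688z - 1.168z^2.
Stationarity requires all roots to lie outside the unit circle, i.e. |z| > 1 for every root.
Set 1 + (0.688) z + (-1.168) z^2 = 0, i.e. a z^2 + b z + c = 0 with a = -1.168, b = 0.688, c = 1.
Discriminant D = b^2 - 4ac = (0.688)^2 - 4*(-1.168)*1 = 0.473344 - (-4.672) = 5.145344.
D >= 0, so the roots are real: z = (-b +/- sqrt(D)) / (2a) = (-0.688 +/- 2.268335) / (-2.336).
  z_1 = (-0.688 + 2.268335) / (-2.336) = -0.6765,   |z_1| = 0.6765.
  z_2 = (-0.688 - 2.268335) / (-2.336) = 1.2656,   |z_2| = 1.2656.
Moduli of all roots: 0.6765, 1.2656.
All moduli strictly greater than 1? No.
Verdict: Not stationary.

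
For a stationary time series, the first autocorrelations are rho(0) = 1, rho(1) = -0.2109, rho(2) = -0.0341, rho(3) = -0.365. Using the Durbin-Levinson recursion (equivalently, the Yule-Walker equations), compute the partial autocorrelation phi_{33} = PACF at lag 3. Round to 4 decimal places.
\phi_{33} = -0.4111

The PACF at lag k is phi_{kk}, the last component of the solution
to the Yule-Walker system G_k phi = r_k where
  (G_k)_{ij} = rho(|i - j|), (r_k)_i = rho(i), i,j = 1..k.
Equivalently, Durbin-Levinson gives phi_{kk} iteratively:
  phi_{11} = rho(1)
  phi_{kk} = [rho(k) - sum_{j=1..k-1} phi_{k-1,j} rho(k-j)]
            / [1 - sum_{j=1..k-1} phi_{k-1,j} rho(j)],
  phi_{k,j} = phi_{k-1,j} - phi_{kk} phi_{k-1,k-j},  j = 1..k-1.
Step k = 1:
  phi_11 = rho(1) = -0.2109.
Step k = 2:
  phi_22 = [rho(2) - phi_11 rho(1)] / [1 - phi_11 rho(1)] = [-0.0341 - (-0.2109)(-0.2109)] / [1 - (-0.2109)(-0.2109)]
         = -0.07857881 / 0.95552119 = -0.082237.
  Update: phi_21 = phi_11 - phi_22 phi_11 = -0.2109 - (-0.082237)(-0.2109) = -0.228244.
Step k = 3:
  phi_33 = [rho(3) - phi_21 rho(2) - phi_22 rho(1)] / [1 - phi_21 rho(1) - phi_22 rho(2)]
    numerator   = -0.365 - (-0.228244)(-0.0341) - (-0.082237)(-0.2109) = -0.39012681
    denominator = 1 - (-0.228244)(-0.2109) - (-0.082237)(-0.0341) = 0.94905914
  phi_33 = -0.39012681 / 0.94905914 = -0.4111.
Therefore phi_{33} = -0.4111.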